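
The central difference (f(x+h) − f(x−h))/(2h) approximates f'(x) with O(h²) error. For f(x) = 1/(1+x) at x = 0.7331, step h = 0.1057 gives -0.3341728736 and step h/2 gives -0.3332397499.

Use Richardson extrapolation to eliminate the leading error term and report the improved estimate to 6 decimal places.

r = 2, so 2^r = 4.
Difference of the inputs: -0.3332397499 − (-0.3341728736) = 0.0009331237
Divide by 2^2 − 1 = 3: 0.0009331237/3 = 0.0003110412
R = A(h/2) + (A(h/2) − A(h))/3 = -0.3332397499 + 0.0003110412 = -0.3329287087
Correction |R − A(h/2)| = 3.110e-04; gap |A(h/2) − A(h)| = 9.331e-04.

-0.332929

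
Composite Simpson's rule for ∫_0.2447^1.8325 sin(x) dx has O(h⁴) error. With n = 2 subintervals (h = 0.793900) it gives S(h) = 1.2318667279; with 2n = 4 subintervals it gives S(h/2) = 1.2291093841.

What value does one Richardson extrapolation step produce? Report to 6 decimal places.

Method order is 4; weight 2^4 = 16.
16*1.2291093841 = 19.6657501456; subtract 1.2318667279 → 18.4338834177
(16*1.2291093841 − 1.2318667279)/(16 − 1) = 1.2289255612
Gap between inputs: 2.757e-03; correction applied: −0.0001838229.

1.228926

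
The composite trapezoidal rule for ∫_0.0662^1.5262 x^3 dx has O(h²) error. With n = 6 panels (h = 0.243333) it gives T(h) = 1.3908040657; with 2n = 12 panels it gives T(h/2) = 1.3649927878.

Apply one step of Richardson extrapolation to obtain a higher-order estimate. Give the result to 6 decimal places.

Error is O(h^2); halving h shrinks it by 2^2 = 4.
Difference of the inputs: 1.3649927878 − 1.3908040657 = -0.0258112779
Correction (A(h/2) − A(h))/(4 − 1) = (-0.0258112779)/3 = -0.0086037593
R = 1.3649927878 − 0.0086037593 = 1.3563890285

1.356389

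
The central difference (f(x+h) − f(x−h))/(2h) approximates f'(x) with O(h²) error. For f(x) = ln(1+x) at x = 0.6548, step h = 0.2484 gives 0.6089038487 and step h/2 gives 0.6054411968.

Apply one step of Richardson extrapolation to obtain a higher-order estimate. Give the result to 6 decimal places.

r = 2, so 2^r = 4.
Top: 4(0.6054411968) − (0.6089038487) = 1.8128609385
Denominator 4 − 1 = 3.
Extrapolated: 1.8128609385 / 3 = 0.6042869795
Correction |R − A(h/2)| = 1.154e-03; gap |A(h/2) − A(h)| = 3.463e-03.

0.604287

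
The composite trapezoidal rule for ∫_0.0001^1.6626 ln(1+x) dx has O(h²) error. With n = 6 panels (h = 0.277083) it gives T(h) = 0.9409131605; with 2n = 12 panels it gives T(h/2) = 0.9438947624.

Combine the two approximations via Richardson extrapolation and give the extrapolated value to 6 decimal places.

0.944889

Error is O(h^2); halving h shrinks it by 2^2 = 4.
Top: 4(0.9438947624) − (0.9409131605) = 2.8346658891
Divide by 2^2 − 1 = 3.
(4×0.9438947624 − 0.9409131605)/(4 − 1) = 0.9448886297
Gap between inputs: 2.982e-03; correction applied: +0.0009938673.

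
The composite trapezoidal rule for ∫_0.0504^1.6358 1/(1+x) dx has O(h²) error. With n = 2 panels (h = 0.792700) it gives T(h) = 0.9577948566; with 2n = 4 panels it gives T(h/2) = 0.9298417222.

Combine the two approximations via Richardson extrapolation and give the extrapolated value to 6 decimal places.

0.920524

The method has order 2: 2^2 = 4.
2^2*A(h/2) = 3.7193668888; minus A(h) gives 2.7615720322.
(4*0.9298417222 − 0.9577948566)/(4 − 1) = 0.9205240107
Gap between inputs: 2.795e-02; correction applied: −0.0093177115.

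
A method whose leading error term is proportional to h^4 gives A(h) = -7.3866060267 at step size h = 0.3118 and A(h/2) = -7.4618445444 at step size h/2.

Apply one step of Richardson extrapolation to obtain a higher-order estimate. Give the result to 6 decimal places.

Method order is 4; weight 2^4 = 16.
16*(-7.4618445444) = -119.3895127104; subtract (-7.3866060267) → -112.0029066837
Denominator 16 − 1 = 15.
Extrapolated: (-112.0029066837) / 15 = -7.4668604456
Gap between inputs: 7.524e-02; correction applied: −0.0050159012.

-7.466860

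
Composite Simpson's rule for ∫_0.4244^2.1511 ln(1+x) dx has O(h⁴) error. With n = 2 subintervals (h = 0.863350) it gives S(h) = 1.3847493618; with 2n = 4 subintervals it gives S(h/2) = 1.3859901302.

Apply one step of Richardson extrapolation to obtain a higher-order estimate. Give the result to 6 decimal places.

r = 4, so 2^r = 16.
Weighted: 22.1758420832 − 1.3847493618 = 20.7910927214
Extrapolated: 20.7910927214 / 15 = 1.3860728481

1.386073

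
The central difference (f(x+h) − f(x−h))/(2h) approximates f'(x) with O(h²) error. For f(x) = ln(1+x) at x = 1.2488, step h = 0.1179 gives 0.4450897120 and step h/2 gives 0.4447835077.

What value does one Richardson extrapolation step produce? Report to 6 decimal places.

Error is O(h^2); halving h shrinks it by 2^2 = 4.
4*0.4447835077 − 0.4450897120 = 1.3340443188
R = 1.3340443188/3 = 0.4446814396

0.444681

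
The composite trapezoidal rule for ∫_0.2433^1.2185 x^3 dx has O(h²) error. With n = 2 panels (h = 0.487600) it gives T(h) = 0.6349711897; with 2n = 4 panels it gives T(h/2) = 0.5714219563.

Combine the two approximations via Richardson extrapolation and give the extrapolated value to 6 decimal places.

Method order is 2; weight 2^2 = 4.
2^2·A(h/2) = 2.2856878252; minus A(h) gives 1.6507166355.
Denominator 4 − 1 = 3.
R = 1.6507166355/3 = 0.5502388785
Correction |R − A(h/2)| = 2.118e-02; gap |A(h/2) − A(h)| = 6.355e-02.

0.550239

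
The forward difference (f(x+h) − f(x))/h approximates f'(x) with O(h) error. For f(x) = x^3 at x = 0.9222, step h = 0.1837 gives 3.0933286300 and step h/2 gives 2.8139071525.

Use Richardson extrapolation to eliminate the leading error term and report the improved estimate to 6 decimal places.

2.534486

Order 1 gives 2^r = 2 and 2^r − 1 = 1.
Numerator 2×A(h/2) − A(h) = 2×2.8139071525 − 3.0933286300 = 2.5344856750
R = 2.5344856750/1 = 2.5344856750
Correction |R − A(h/2)| = 2.794e-01; gap |A(h/2) − A(h)| = 2.794e-01.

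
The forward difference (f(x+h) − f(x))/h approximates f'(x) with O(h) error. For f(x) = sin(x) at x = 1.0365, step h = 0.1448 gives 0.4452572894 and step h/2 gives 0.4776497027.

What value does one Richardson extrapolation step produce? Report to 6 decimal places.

0.510042

r = 1, so 2^r = 2.
Numerator 2·A(h/2) − A(h) = 2·0.4776497027 − 0.4452572894 = 0.5100421160
(2·0.4776497027 − 0.4452572894)/(2 − 1) = 0.5100421160
Gap between inputs: 3.239e-02; correction applied: +0.0323924133.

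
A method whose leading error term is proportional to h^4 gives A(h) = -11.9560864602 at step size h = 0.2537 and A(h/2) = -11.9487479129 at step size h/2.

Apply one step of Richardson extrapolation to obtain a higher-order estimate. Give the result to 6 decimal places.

-11.948259

With r = 4 the leading error scales as h^4, so the weight is 2^4 = 16.
16×(-11.9487479129) − (-11.9560864602) = -179.2238801462
Extrapolated: (-179.2238801462) / 15 = -11.9482586764
Correction |R − A(h/2)| = 4.892e-04; gap |A(h/2) − A(h)| = 7.339e-03.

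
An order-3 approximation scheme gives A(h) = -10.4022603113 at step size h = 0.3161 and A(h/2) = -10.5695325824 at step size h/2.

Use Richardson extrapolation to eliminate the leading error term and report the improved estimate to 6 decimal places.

-10.593429

Leading term ∝ h^3; use weight 8 = 2^3.
Top: 8(-10.5695325824) − (-10.4022603113) = -74.1540003479
Extrapolated: (-74.1540003479) / 7 = -10.5934286211
Shift from A(h/2): −0.0238960387.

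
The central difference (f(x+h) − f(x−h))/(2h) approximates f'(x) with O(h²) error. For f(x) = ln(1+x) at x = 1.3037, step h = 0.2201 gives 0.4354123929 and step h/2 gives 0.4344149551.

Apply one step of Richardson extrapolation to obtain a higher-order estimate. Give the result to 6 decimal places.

Method order is 2; weight 2^2 = 4.
4 × 0.4344149551 − 0.4354123929 = 1.3022474275
1.3022474275 ÷ 3 = 0.4340824758
Correction |R − A(h/2)| = 3.325e-04; gap |A(h/2) − A(h)| = 9.974e-04.

0.434082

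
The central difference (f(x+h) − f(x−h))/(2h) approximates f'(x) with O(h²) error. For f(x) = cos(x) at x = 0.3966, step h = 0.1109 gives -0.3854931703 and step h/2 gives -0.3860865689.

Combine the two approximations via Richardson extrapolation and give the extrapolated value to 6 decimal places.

With r = 2 the leading error scales as h^2, so the weight is 2^2 = 4.
Weighted: (-1.5443462756) − (-0.3854931703) = -1.1588531053
(-1.1588531053) ÷ 3 = -0.3862843684

-0.386284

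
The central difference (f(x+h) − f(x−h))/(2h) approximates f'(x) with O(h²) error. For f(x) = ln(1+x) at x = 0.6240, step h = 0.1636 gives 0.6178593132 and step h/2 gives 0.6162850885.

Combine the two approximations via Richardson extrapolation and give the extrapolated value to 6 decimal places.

Error is O(h^2); halving h shrinks it by 2^2 = 4.
A(h/2) − A(h) = 0.6162850885 − 0.6178593132 = -0.0015742247
Correction (A(h/2) − A(h))/(4 − 1) = (-0.0015742247)/3 = -0.0005247416
R = 0.6162850885 − 0.0005247416 = 0.6157603469
Correction |R − A(h/2)| = 5.247e-04; gap |A(h/2) − A(h)| = 1.574e-03.

0.615760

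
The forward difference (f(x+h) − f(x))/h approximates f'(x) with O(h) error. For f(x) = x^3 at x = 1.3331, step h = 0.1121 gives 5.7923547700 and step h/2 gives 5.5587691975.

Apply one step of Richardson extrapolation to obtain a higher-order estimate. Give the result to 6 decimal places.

5.325184

The method has order 1: 2^1 = 2.
2×5.5587691975 = 11.1175383950; subtract 5.7923547700 → 5.3251836250
Divide by 2^1 − 1 = 1.
5.3251836250 ÷ 1 = 5.3251836250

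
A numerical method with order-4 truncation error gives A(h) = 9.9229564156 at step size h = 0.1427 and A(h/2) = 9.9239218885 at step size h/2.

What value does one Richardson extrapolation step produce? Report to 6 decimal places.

9.923986

Leading term ∝ h^4; use weight 16 = 2^4.
16×9.9239218885 − 9.9229564156 = 148.8597938004
Denominator 16 − 1 = 15.
So the Richardson estimate is 9.9239862534.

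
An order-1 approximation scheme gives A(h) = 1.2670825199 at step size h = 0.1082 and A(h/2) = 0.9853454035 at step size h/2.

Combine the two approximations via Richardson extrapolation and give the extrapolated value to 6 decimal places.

With r = 1 the leading error scales as h^1, so the weight is 2^1 = 2.
Numerator 2*A(h/2) − A(h) = 2*0.9853454035 − 1.2670825199 = 0.7036082871
Divide by 2^1 − 1 = 1.
0.7036082871 ÷ 1 = 0.7036082871

0.703608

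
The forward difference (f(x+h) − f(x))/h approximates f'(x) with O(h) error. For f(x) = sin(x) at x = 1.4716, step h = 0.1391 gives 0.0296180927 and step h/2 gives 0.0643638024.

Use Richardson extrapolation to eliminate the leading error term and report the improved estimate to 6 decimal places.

With r = 1 the leading error scales as h^1, so the weight is 2^1 = 2.
2·0.0643638024 − 0.0296180927 = 0.0991095121
Extrapolated: 0.0991095121 / 1 = 0.0991095121

0.099110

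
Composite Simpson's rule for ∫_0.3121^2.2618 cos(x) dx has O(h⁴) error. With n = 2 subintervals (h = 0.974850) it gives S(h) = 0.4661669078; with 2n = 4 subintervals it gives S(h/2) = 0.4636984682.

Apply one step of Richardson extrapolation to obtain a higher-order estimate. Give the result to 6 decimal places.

The method has order 4: 2^4 = 16.
A(h/2) − A(h) = 0.4636984682 − 0.4661669078 = -0.0024684396
Correction (A(h/2) − A(h))/(16 − 1) = (-0.0024684396)/15 = -0.0001645626
R = A(h/2) + (A(h/2) − A(h))/15 = 0.4636984682 − 0.0001645626 = 0.4635339056
Shift from A(h/2): −0.0001645626.

0.463534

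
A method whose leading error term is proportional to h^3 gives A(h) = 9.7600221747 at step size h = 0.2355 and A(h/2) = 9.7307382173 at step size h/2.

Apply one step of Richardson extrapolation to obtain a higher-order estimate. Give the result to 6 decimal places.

Order 3 gives 2^r = 8 and 2^r − 1 = 7.
8 × 9.7307382173 − 9.7600221747 = 68.0858835637
Extrapolated: 68.0858835637 / 7 = 9.7265547948
Gap between inputs: 2.928e-02; correction applied: −0.0041834225.

9.726555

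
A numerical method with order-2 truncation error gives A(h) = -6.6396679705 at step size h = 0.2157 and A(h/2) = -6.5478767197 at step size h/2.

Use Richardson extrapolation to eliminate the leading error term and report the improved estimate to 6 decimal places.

-6.517280

With r = 2 the leading error scales as h^2, so the weight is 2^2 = 4.
Weighted: (-26.1915068788) − (-6.6396679705) = -19.5518389083
Denominator 4 − 1 = 3.
Extrapolated: (-19.5518389083) / 3 = -6.5172796361
Correction |R − A(h/2)| = 3.060e-02; gap |A(h/2) − A(h)| = 9.179e-02.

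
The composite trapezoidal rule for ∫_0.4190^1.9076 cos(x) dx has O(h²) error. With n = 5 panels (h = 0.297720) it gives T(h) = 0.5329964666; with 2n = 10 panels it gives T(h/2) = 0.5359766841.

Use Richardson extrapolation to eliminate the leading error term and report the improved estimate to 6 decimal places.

r = 2: numerator weight 4, denominator 3.
Numerator 4·A(h/2) − A(h) = 4·0.5359766841 − 0.5329964666 = 1.6109102698
Extrapolated: 1.6109102698 / 3 = 0.5369700899

0.536970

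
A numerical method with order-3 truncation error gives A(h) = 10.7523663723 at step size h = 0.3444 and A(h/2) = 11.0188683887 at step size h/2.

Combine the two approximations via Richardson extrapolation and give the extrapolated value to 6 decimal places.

The method has order 3: 2^3 = 8.
8 × 11.0188683887 − 10.7523663723 = 77.3985807373
Denominator 8 − 1 = 7.
(8 × 11.0188683887 − 10.7523663723)/(8 − 1) = 11.0569401053

11.056940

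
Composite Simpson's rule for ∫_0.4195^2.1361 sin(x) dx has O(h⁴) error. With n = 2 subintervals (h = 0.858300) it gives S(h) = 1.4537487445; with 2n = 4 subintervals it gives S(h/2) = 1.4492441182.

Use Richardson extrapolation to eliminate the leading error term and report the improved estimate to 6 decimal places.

1.448944

With r = 4 the leading error scales as h^4, so the weight is 2^4 = 16.
16×1.4492441182 = 23.1879058912; subtract 1.4537487445 → 21.7341571467
(16×1.4492441182 − 1.4537487445)/(16 − 1) = 1.4489438098
Correction |R − A(h/2)| = 3.003e-04; gap |A(h/2) − A(h)| = 4.505e-03.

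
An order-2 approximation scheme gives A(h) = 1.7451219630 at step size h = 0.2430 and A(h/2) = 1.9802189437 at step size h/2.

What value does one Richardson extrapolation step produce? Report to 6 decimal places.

2.058585

With r = 2 the leading error scales as h^2, so the weight is 2^2 = 4.
Numerator 4 × A(h/2) − A(h) = 4 × 1.9802189437 − 1.7451219630 = 6.1757538118
(4 × 1.9802189437 − 1.7451219630)/(4 − 1) = 2.0585846039
Gap between inputs: 2.351e-01; correction applied: +0.0783656602.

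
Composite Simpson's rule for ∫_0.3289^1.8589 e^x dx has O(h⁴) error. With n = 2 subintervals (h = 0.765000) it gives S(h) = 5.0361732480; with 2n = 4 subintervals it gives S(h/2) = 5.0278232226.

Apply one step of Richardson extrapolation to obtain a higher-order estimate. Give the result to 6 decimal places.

r = 4: numerator weight 16, denominator 15.
Numerator 16 × A(h/2) − A(h) = 16 × 5.0278232226 − 5.0361732480 = 75.4089983136
Denominator 16 − 1 = 15.
(16 × 5.0278232226 − 5.0361732480)/(16 − 1) = 5.0272665542
Gap between inputs: 8.350e-03; correction applied: −0.0005566684.

5.027267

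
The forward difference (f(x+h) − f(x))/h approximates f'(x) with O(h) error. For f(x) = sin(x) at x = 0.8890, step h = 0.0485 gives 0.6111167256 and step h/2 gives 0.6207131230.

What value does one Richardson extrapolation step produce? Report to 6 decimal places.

0.630310

r = 1, so 2^r = 2.
2^1×A(h/2) = 1.2414262460; minus A(h) gives 0.6303095204.
0.6303095204 ÷ 1 = 0.6303095204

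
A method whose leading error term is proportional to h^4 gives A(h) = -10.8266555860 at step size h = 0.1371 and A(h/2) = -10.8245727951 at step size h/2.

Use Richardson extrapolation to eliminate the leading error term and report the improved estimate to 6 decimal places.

-10.824434

r = 4: numerator weight 16, denominator 15.
Difference of the inputs: -10.8245727951 − (-10.8266555860) = 0.0020827909
Divide by 2^4 − 1 = 15: 0.0020827909/15 = 0.0001388527
R = A(h/2) + (A(h/2) − A(h))/15 = -10.8245727951 + 0.0001388527 = -10.8244339424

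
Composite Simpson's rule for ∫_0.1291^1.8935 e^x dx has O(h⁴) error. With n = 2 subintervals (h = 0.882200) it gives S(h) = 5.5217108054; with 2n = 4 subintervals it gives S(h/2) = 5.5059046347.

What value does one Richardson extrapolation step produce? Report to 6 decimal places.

5.504851

r = 4: numerator weight 16, denominator 15.
Numerator 16 × A(h/2) − A(h) = 16 × 5.5059046347 − 5.5217108054 = 82.5727633498
R = 82.5727633498/15 = 5.5048508900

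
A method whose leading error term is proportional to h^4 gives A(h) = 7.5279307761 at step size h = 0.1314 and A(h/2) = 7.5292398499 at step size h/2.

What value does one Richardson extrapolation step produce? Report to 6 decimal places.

Order 4 gives 2^r = 16 and 2^r − 1 = 15.
16·7.5292398499 = 120.4678375984; subtract 7.5279307761 → 112.9399068223
Divide by 2^4 − 1 = 15.
So the Richardson estimate is 7.5293271215.

7.529327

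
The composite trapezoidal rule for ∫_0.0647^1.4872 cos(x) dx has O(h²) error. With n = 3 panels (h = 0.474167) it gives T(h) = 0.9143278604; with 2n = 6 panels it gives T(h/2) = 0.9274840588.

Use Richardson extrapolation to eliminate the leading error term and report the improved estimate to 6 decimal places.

0.931869

With r = 2 the leading error scales as h^2, so the weight is 2^2 = 4.
4×0.9274840588 − 0.9143278604 = 2.7956083748
Divide by 2^2 − 1 = 3.
R = 2.7956083748/3 = 0.9318694583
Correction |R − A(h/2)| = 4.385e-03; gap |A(h/2) − A(h)| = 1.316e-02.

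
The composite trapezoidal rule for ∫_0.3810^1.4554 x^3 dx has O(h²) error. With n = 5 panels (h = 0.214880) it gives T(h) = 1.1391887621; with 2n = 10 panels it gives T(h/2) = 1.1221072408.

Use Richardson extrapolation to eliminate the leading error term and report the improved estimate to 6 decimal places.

1.116413

Method order is 2; weight 2^2 = 4.
4×1.1221072408 = 4.4884289632; 4.4884289632 − 1.1391887621 = 3.3492402011
Denominator 4 − 1 = 3.
So the Richardson estimate is 1.1164134004.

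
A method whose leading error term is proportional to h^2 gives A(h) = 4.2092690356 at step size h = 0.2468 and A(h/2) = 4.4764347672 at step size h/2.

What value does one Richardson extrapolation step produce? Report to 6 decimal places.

Method order is 2; weight 2^2 = 4.
Difference of the inputs: 4.4764347672 − 4.2092690356 = 0.2671657316
Divide by 2^2 − 1 = 3: 0.2671657316/3 = 0.0890552439
R = A(h/2) + (A(h/2) − A(h))/3 = 4.4764347672 + 0.0890552439 = 4.5654900111
Gap between inputs: 2.672e-01; correction applied: +0.0890552439.

4.565490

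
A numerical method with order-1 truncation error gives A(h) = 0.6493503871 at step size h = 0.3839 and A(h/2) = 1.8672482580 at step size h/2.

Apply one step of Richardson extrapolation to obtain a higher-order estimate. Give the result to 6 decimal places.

Order 1 gives 2^r = 2 and 2^r − 1 = 1.
Difference of the inputs: 1.8672482580 − 0.6493503871 = 1.2178978709
Correction (A(h/2) − A(h))/(2 − 1) = 1.2178978709/1 = 1.2178978709
R = 1.8672482580 + 1.2178978709 = 3.0851461289
Shift from A(h/2): +1.2178978709.

3.085146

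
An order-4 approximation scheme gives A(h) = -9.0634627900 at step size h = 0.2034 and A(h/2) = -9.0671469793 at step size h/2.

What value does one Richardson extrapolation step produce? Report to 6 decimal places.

r = 4: numerator weight 16, denominator 15.
A(h/2) − A(h) = -9.0671469793 − (-9.0634627900) = -0.0036841893
Divide by 2^4 − 1 = 15: (-0.0036841893)/15 = -0.0002456126
R = -9.0671469793 − 0.0002456126 = -9.0673925919

-9.067393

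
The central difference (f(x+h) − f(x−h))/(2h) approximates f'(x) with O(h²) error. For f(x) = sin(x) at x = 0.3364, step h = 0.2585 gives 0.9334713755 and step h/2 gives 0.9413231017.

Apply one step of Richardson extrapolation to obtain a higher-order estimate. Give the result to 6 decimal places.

0.943940

Error is O(h^2); halving h shrinks it by 2^2 = 4.
4*0.9413231017 = 3.7652924068; 3.7652924068 − 0.9334713755 = 2.8318210313
R = 2.8318210313/3 = 0.9439403438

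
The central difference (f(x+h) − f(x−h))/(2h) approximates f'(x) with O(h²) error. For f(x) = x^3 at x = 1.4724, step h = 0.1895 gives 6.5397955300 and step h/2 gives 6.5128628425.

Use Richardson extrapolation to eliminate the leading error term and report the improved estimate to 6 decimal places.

6.503885

The method has order 2: 2^2 = 4.
Numerator 4·A(h/2) − A(h) = 4·6.5128628425 − 6.5397955300 = 19.5116558400
Denominator 4 − 1 = 3.
Result: 6.5038852800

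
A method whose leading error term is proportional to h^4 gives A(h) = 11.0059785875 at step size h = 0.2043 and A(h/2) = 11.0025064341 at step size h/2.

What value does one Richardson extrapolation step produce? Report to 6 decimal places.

Method order is 4; weight 2^4 = 16.
16·11.0025064341 = 176.0401029456; 176.0401029456 − 11.0059785875 = 165.0341243581
Denominator 16 − 1 = 15.
(16·11.0025064341 − 11.0059785875)/(16 − 1) = 11.0022749572
Gap between inputs: 3.472e-03; correction applied: −0.0002314769.

11.002275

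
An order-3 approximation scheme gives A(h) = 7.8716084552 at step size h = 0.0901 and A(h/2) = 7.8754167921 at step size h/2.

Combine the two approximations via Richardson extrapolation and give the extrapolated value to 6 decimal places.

7.875961

The method has order 3: 2^3 = 8.
Top: 8(7.8754167921) − (7.8716084552) = 55.1317258816
Denominator 8 − 1 = 7.
55.1317258816 ÷ 7 = 7.8759608402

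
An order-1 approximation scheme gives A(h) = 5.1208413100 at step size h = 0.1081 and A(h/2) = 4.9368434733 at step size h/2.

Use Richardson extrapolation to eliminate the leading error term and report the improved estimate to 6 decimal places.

4.752846

r = 1: numerator weight 2, denominator 1.
2^1 × A(h/2) = 9.8736869466; minus A(h) gives 4.7528456366.
Extrapolated: 4.7528456366 / 1 = 4.7528456366
Correction |R − A(h/2)| = 1.840e-01; gap |A(h/2) − A(h)| = 1.840e-01.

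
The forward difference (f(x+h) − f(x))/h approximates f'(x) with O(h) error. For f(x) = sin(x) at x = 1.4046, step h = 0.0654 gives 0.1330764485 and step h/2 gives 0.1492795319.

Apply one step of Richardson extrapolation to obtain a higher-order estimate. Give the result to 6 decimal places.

0.165483

Order 1 gives 2^r = 2 and 2^r − 1 = 1.
2^1·A(h/2) = 0.2985590638; minus A(h) gives 0.1654826153.
(2·0.1492795319 − 0.1330764485)/(2 − 1) = 0.1654826153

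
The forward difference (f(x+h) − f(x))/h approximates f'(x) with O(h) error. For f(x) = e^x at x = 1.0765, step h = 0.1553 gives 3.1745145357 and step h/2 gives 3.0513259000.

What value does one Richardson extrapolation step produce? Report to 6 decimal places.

2.928137

Order 1 gives 2^r = 2 and 2^r − 1 = 1.
2^1·A(h/2) = 6.1026518000; minus A(h) gives 2.9281372643.
Denominator 2 − 1 = 1.
(2·3.0513259000 − 3.1745145357)/(2 − 1) = 2.9281372643
Shift from A(h/2): −0.1231886357.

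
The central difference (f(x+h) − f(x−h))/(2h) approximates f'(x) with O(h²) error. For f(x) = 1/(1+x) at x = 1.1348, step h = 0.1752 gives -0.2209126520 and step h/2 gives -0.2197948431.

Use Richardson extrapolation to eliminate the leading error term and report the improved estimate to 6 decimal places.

-0.219422

Error is O(h^2); halving h shrinks it by 2^2 = 4.
4*(-0.2197948431) = -0.8791793724; (-0.8791793724) − (-0.2209126520) = -0.6582667204
Denominator 4 − 1 = 3.
Result: -0.2194222401
Correction |R − A(h/2)| = 3.726e-04; gap |A(h/2) − A(h)| = 1.118e-03.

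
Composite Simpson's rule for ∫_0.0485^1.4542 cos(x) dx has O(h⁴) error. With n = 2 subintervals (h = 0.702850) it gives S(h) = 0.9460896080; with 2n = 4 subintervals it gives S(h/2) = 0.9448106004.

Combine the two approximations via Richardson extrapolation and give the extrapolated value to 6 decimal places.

r = 4: numerator weight 16, denominator 15.
Numerator 16×A(h/2) − A(h) = 16×0.9448106004 − 0.9460896080 = 14.1708799984
Divide by 2^4 − 1 = 15.
So the Richardson estimate is 0.9447253332.

0.944725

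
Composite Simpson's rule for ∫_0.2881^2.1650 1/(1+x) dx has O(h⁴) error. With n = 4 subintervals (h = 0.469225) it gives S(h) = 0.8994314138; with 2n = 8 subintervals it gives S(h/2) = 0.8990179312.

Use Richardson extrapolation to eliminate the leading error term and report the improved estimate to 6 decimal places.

The method has order 4: 2^4 = 16.
2^4×A(h/2) = 14.3842868992; minus A(h) gives 13.4848554854.
Divide by 2^4 − 1 = 15.
So the Richardson estimate is 0.8989903657.

0.898990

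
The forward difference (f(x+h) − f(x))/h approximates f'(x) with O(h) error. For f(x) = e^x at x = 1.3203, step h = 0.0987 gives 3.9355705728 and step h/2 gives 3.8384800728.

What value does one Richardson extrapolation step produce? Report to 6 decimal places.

3.741390

Method order is 1; weight 2^1 = 2.
Top: 2(3.8384800728) − (3.9355705728) = 3.7413895728
Divide by 2^1 − 1 = 1.
So the Richardson estimate is 3.7413895728.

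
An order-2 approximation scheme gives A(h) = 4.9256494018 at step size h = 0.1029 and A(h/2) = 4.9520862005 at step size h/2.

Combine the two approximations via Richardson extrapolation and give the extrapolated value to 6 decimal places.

r = 2: numerator weight 4, denominator 3.
4×4.9520862005 − 4.9256494018 = 14.8826954002
14.8826954002 ÷ 3 = 4.9608984667

4.960898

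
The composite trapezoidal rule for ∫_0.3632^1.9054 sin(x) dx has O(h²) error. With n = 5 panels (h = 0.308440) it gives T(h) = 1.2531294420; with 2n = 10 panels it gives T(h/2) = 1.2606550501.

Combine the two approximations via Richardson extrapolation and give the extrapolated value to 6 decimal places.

Order 2 gives 2^r = 4 and 2^r − 1 = 3.
4×1.2606550501 = 5.0426202004; subtract 1.2531294420 → 3.7894907584
Divide by 2^2 − 1 = 3.
(4×1.2606550501 − 1.2531294420)/(4 − 1) = 1.2631635861
Correction |R − A(h/2)| = 2.509e-03; gap |A(h/2) − A(h)| = 7.526e-03.

1.263164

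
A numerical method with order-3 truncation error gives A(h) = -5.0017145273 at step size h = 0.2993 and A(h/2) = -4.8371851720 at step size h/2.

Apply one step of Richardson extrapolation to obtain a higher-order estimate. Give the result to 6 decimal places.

Error is O(h^3); halving h shrinks it by 2^3 = 8.
Weighted: (-38.6974813760) − (-5.0017145273) = -33.6957668487
Denominator 8 − 1 = 7.
Result: -4.8136809784

-4.813681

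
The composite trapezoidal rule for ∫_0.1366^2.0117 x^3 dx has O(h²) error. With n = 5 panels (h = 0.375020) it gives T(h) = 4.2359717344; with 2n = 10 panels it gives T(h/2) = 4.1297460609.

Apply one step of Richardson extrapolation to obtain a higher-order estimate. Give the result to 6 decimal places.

The method has order 2: 2^2 = 4.
Numerator 4×A(h/2) − A(h) = 4×4.1297460609 − 4.2359717344 = 12.2830125092
Denominator 4 − 1 = 3.
Extrapolated: 12.2830125092 / 3 = 4.0943375031
Correction |R − A(h/2)| = 3.541e-02; gap |A(h/2) − A(h)| = 1.062e-01.

4.094338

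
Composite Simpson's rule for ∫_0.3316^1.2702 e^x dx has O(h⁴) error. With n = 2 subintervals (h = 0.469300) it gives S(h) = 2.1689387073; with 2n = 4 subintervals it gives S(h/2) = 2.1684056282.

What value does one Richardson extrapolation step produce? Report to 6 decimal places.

Order 4 gives 2^r = 16 and 2^r − 1 = 15.
Difference of the inputs: 2.1684056282 − 2.1689387073 = -0.0005330791
Correction (A(h/2) − A(h))/(16 − 1) = (-0.0005330791)/15 = -0.0000355386
R = 2.1684056282 − 0.0000355386 = 2.1683700896
Shift from A(h/2): −0.0000355386.

2.168370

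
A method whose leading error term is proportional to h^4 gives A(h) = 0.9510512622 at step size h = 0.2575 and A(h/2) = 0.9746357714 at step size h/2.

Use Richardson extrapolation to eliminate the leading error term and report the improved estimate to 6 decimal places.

0.976208

r = 4: numerator weight 16, denominator 15.
Numerator 16*A(h/2) − A(h) = 16*0.9746357714 − 0.9510512622 = 14.6431210802
(16*0.9746357714 − 0.9510512622)/(16 − 1) = 0.9762080720
Shift from A(h/2): +0.0015723006.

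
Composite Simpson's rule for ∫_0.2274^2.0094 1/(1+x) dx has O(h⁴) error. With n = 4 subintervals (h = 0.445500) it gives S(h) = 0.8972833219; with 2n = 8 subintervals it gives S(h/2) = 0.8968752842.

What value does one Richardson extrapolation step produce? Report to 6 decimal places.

With r = 4 the leading error scales as h^4, so the weight is 2^4 = 16.
Weighted: 14.3500045472 − 0.8972833219 = 13.4527212253
Denominator 16 − 1 = 15.
(16 × 0.8968752842 − 0.8972833219)/(16 − 1) = 0.8968480817

0.896848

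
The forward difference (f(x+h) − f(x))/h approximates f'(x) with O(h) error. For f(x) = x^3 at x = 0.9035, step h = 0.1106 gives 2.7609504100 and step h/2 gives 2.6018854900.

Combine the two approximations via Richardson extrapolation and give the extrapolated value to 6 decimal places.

2.442821

Order 1 gives 2^r = 2 and 2^r − 1 = 1.
2^1×A(h/2) = 5.2037709800; minus A(h) gives 2.4428205700.
2.4428205700 ÷ 1 = 2.4428205700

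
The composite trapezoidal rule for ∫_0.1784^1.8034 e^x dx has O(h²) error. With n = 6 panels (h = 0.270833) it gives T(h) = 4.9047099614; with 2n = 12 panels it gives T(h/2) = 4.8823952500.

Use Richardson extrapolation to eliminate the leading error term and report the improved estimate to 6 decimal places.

4.874957

r = 2, so 2^r = 4.
Weighted: 19.5295810000 − 4.9047099614 = 14.6248710386
Denominator 4 − 1 = 3.
R = 14.6248710386/3 = 4.8749570129
Shift from A(h/2): −0.0074382371.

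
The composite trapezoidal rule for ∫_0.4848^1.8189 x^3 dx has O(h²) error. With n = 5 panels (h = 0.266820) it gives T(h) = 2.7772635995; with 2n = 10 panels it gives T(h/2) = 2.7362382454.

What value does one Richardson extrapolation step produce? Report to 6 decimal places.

2.722563

r = 2: numerator weight 4, denominator 3.
Weighted: 10.9449529816 − 2.7772635995 = 8.1676893821
Denominator 4 − 1 = 3.
Result: 2.7225631274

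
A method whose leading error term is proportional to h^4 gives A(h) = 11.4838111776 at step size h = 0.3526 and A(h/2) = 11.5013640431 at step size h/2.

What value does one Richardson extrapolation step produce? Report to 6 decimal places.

Order 4 gives 2^r = 16 and 2^r − 1 = 15.
Numerator 16×A(h/2) − A(h) = 16×11.5013640431 − 11.4838111776 = 172.5380135120
Divide by 2^4 − 1 = 15.
(16×11.5013640431 − 11.4838111776)/(16 − 1) = 11.5025342341

11.502534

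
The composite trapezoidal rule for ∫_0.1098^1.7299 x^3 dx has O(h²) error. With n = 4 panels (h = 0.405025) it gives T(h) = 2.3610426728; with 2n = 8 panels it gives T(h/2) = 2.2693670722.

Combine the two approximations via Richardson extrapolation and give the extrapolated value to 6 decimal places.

With r = 2 the leading error scales as h^2, so the weight is 2^2 = 4.
Weighted: 9.0774682888 − 2.3610426728 = 6.7164256160
R = 6.7164256160/3 = 2.2388085387

2.238809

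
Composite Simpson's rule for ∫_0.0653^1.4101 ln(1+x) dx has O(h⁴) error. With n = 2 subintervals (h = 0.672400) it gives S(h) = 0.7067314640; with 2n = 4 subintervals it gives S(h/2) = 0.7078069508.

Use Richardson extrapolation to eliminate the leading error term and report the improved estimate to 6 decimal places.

r = 4, so 2^r = 16.
16 × 0.7078069508 = 11.3249112128; 11.3249112128 − 0.7067314640 = 10.6181797488
Extrapolated: 10.6181797488 / 15 = 0.7078786499
Correction |R − A(h/2)| = 7.170e-05; gap |A(h/2) − A(h)| = 1.075e-03.

0.707879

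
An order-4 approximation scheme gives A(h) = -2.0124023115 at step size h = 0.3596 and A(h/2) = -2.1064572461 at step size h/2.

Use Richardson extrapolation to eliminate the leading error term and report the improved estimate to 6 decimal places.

Error is O(h^4); halving h shrinks it by 2^4 = 16.
16 × (-2.1064572461) − (-2.0124023115) = -31.6909136261
Divide by 2^4 − 1 = 15.
Result: -2.1127275751

-2.112728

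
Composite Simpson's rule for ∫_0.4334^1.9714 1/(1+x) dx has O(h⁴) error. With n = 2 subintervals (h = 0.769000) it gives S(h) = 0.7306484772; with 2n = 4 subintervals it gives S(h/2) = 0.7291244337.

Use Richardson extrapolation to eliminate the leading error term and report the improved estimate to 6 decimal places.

0.729023

Leading term ∝ h^4; use weight 16 = 2^4.
16*0.7291244337 = 11.6659909392; 11.6659909392 − 0.7306484772 = 10.9353424620
Denominator 16 − 1 = 15.
10.9353424620 ÷ 15 = 0.7290228308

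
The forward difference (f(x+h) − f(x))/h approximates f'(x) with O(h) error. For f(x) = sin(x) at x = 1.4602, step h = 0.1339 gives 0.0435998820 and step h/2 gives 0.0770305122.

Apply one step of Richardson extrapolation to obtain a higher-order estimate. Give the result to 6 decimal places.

Method order is 1; weight 2^1 = 2.
Top: 2(0.0770305122) − (0.0435998820) = 0.1104611424
Divide by 2^1 − 1 = 1.
(2×0.0770305122 − 0.0435998820)/(2 − 1) = 0.1104611424

0.110461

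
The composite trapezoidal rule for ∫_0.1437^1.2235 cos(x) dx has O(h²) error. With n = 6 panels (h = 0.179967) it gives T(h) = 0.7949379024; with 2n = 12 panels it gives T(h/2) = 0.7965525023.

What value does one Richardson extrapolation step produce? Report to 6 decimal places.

0.797091

The method has order 2: 2^2 = 4.
4·0.7965525023 = 3.1862100092; subtract 0.7949379024 → 2.3912721068
Denominator 4 − 1 = 3.
So the Richardson estimate is 0.7970907023.
Shift from A(h/2): +0.0005382000.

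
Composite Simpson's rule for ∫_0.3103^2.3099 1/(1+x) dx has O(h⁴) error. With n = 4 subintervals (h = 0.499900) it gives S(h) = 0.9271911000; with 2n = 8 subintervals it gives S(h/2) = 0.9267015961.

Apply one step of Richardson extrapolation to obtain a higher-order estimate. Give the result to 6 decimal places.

With r = 4 the leading error scales as h^4, so the weight is 2^4 = 16.
Difference of the inputs: 0.9267015961 − 0.9271911000 = -0.0004895039
Correction (A(h/2) − A(h))/(16 − 1) = (-0.0004895039)/15 = -0.0000326336
R = 0.9267015961 − 0.0000326336 = 0.9266689625
Gap between inputs: 4.895e-04; correction applied: −0.0000326336.

0.926669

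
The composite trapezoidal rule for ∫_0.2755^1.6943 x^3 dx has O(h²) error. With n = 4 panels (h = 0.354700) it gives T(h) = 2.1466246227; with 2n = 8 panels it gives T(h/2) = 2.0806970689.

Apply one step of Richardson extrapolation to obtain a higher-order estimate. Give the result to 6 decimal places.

Leading term ∝ h^2; use weight 4 = 2^2.
4×2.0806970689 − 2.1466246227 = 6.1761636529
Divide by 2^2 − 1 = 3.
Extrapolated: 6.1761636529 / 3 = 2.0587212176
Correction |R − A(h/2)| = 2.198e-02; gap |A(h/2) − A(h)| = 6.593e-02.

2.058721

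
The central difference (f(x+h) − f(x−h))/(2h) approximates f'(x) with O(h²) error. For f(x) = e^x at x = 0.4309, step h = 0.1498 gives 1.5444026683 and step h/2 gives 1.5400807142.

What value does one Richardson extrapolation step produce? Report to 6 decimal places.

1.538640

Method order is 2; weight 2^2 = 4.
A(h/2) − A(h) = 1.5400807142 − 1.5444026683 = -0.0043219541
Correction (A(h/2) − A(h))/(4 − 1) = (-0.0043219541)/3 = -0.0014406514
R = A(h/2) + (A(h/2) − A(h))/3 = 1.5400807142 − 0.0014406514 = 1.5386400628
Shift from A(h/2): −0.0014406514.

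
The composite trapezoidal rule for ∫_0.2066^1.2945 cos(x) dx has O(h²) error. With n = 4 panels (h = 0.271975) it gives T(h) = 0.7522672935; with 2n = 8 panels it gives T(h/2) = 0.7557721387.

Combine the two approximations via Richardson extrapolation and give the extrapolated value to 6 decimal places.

With r = 2 the leading error scales as h^2, so the weight is 2^2 = 4.
Numerator 4×A(h/2) − A(h) = 4×0.7557721387 − 0.7522672935 = 2.2708212613
Denominator 4 − 1 = 3.
Extrapolated: 2.2708212613 / 3 = 0.7569404204
Gap between inputs: 3.505e-03; correction applied: +0.0011682817.

0.756940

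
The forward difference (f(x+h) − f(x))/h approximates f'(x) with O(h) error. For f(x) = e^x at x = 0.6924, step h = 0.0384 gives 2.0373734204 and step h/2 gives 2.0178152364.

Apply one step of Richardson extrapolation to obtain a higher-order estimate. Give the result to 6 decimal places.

1.998257

r = 1, so 2^r = 2.
2·2.0178152364 − 2.0373734204 = 1.9982570524
R = 1.9982570524/1 = 1.9982570524
Shift from A(h/2): −0.0195581840.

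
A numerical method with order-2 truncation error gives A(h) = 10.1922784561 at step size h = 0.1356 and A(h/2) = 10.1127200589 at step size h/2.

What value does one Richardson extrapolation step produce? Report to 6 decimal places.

10.086201

r = 2, so 2^r = 4.
Numerator 4×A(h/2) − A(h) = 4×10.1127200589 − 10.1922784561 = 30.2586017795
30.2586017795 ÷ 3 = 10.0862005932
Shift from A(h/2): −0.0265194657.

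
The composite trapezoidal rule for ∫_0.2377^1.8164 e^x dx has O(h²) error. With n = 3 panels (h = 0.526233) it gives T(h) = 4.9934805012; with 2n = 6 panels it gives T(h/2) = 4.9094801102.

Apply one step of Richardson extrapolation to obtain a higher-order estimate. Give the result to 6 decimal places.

r = 2, so 2^r = 4.
A(h/2) − A(h) = 4.9094801102 − 4.9934805012 = -0.0840003910
Divide by 2^2 − 1 = 3: (-0.0840003910)/3 = -0.0280001303
R = 4.9094801102 − 0.0280001303 = 4.8814799799

4.881480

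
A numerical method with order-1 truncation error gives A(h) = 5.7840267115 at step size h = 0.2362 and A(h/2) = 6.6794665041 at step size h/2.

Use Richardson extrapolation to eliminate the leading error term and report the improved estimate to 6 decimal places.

r = 1, so 2^r = 2.
A(h/2) − A(h) = 6.6794665041 − 5.7840267115 = 0.8954397926
Divide by 2^1 − 1 = 1: 0.8954397926/1 = 0.8954397926
R = 6.6794665041 + 0.8954397926 = 7.5749062967

7.574906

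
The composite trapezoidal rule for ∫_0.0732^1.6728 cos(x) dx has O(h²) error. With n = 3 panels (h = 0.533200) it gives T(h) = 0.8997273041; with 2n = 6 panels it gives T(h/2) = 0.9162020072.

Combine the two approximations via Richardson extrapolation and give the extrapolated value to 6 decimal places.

Error is O(h^2); halving h shrinks it by 2^2 = 4.
4*0.9162020072 = 3.6648080288; subtract 0.8997273041 → 2.7650807247
Denominator 4 − 1 = 3.
(4*0.9162020072 − 0.8997273041)/(4 − 1) = 0.9216935749
Correction |R − A(h/2)| = 5.492e-03; gap |A(h/2) − A(h)| = 1.647e-02.

0.921694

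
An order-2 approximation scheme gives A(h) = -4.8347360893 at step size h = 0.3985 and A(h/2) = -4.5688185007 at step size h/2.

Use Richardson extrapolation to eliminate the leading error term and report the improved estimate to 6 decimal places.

-4.480179

Leading term ∝ h^2; use weight 4 = 2^2.
Top: 4(-4.5688185007) − (-4.8347360893) = -13.4405379135
Divide by 2^2 − 1 = 3.
(-13.4405379135) ÷ 3 = -4.4801793045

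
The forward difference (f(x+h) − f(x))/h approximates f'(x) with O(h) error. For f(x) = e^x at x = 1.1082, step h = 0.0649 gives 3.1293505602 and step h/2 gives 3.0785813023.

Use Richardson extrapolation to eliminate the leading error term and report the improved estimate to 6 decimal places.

3.027812

r = 1: numerator weight 2, denominator 1.
2×3.0785813023 = 6.1571626046; 6.1571626046 − 3.1293505602 = 3.0278120444
Extrapolated: 3.0278120444 / 1 = 3.0278120444
Gap between inputs: 5.077e-02; correction applied: −0.0507692579.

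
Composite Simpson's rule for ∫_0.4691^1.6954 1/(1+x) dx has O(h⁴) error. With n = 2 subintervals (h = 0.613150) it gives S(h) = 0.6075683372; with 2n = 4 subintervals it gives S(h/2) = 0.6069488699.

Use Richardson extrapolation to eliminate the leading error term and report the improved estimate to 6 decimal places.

0.606908

Error is O(h^4); halving h shrinks it by 2^4 = 16.
Numerator 16×A(h/2) − A(h) = 16×0.6069488699 − 0.6075683372 = 9.1036135812
R = 9.1036135812/15 = 0.6069075721
Correction |R − A(h/2)| = 4.130e-05; gap |A(h/2) − A(h)| = 6.195e-04.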